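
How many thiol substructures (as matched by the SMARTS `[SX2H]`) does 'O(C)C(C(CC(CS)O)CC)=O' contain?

1

[SX2H] is the SMARTS for a thiol: an aliphatic sulfur with two connections, one being H.
Exactly one fragment in the molecule meets all constraints, giving 1 match.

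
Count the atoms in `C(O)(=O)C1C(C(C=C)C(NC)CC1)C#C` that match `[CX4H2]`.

2

The query [CX4H2] means: sp3 carbon (X4) with exactly two hydrogens.
Check the 15 heavy atoms by environment: 4× C (H1, X4) → no; 2× C (H2, X4) → match; 1× C (H0, X2) → no; 1× C (H1, X2) → no; 1× C (H1, X3) → no; 1× C (H2, X3) → no; 1× N (H1, X3) → no; 1× C (H3, X4) → no; 1× C (H0, X3) → no; 1× O (H0, X1) → no; 1× O (H1, X2) → no.
That gives 2 matching atoms.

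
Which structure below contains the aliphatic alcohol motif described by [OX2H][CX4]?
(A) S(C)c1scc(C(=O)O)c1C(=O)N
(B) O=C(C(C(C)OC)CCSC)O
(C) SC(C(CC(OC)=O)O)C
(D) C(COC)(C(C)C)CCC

C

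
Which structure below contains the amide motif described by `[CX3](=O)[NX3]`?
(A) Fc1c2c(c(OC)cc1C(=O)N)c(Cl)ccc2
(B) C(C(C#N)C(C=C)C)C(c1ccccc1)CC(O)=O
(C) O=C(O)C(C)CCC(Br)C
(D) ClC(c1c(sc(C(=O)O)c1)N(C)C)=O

[CX3](=O)[NX3] describes a carbonyl carbon bonded to a trivalent nitrogen (an amide).
(A) contains a primary amide (-C(=O)NH2), which satisfies every atom and bond constraint.
(B) has a nitrile (-C#N) but the nitrile N is NX1 (triple-bonded), not NX3.
(C) has a carboxylic acid group (-C(=O)OH) but the carbonyl is bonded to O, not to an NX3 nitrogen.
(D) has a carboxylic acid group (-C(=O)OH) but the carbonyl is bonded to O, not to an NX3 nitrogen.
So the answer is (A).

A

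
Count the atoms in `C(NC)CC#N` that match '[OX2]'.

0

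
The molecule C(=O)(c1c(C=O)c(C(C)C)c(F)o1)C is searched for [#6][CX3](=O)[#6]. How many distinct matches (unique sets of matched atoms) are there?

1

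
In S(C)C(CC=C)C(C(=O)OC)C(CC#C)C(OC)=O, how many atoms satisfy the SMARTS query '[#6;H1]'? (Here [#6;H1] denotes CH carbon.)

5

The query [#6;H1] means: any carbon bearing exactly one hydrogen.
Check the 19 heavy atoms by environment: 3× C (H2) → no; 5× C (H1) → match; 3× C (H0) → no; 1× S (H0) → no; 3× C (H3) → no; 4× O (H0) → no.
That gives 5 matching atoms.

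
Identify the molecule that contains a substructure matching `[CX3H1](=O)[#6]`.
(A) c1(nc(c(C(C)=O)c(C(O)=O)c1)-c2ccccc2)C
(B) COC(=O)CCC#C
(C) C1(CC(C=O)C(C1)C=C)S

C

[CX3H1](=O)[#6] describes an sp2 carbon with one H, double-bonded to O and single-bonded to carbon (an aldehyde).
(A) has an acetyl/ketone group (-C(=O)CH3) but the carbonyl carbon has H0 (two carbon neighbours), not H1.
(B) has a methyl-ester group (-C(=O)OCH3) but the carbonyl carbon has H0, not H1.
(C) contains an aldehyde (-CHO), which satisfies every atom and bond constraint.
So the answer is (C).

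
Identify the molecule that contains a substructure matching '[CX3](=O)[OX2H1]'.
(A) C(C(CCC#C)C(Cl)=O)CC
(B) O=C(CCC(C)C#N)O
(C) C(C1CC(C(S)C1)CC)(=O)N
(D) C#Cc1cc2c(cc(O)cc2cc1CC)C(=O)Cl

B

[CX3](=O)[OX2H1] describes an sp2 carbon double-bonded to O and single-bonded to an -OH oxygen (a carboxylic acid).
(A) has an acyl chloride (-C(=O)Cl) but the carbonyl is bonded to Cl, not to an -OH oxygen.
(B) contains a carboxylic acid group (-C(=O)OH), which satisfies every atom and bond constraint.
(C) has a primary amide (-C(=O)NH2) but the carbonyl is bonded to N, not to an -OH oxygen.
(D) has an acyl chloride (-C(=O)Cl) but the carbonyl is bonded to Cl, not to an -OH oxygen.
So the answer is (B).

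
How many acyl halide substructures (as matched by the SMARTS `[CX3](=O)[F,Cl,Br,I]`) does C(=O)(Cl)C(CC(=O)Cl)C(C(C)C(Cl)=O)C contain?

3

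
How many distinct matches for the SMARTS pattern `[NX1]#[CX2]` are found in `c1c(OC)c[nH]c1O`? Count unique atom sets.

0

[NX1]#[CX2] is the SMARTS for a nitrile: a nitrogen triple-bonded to a two-connected carbon.
No fragment in the molecule satisfies every constraint, giving 0 matches.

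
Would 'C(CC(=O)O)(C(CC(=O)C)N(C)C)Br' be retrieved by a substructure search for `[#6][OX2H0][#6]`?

The pattern [#6][OX2H0][#6] describes an aliphatic oxygen bridging two carbons with no H on the oxygen — an ether.
The closest candidate here is a carboxylic acid group (-C(=O)OH), but the -OH oxygen has H1; the =O is OX1, not OX2. No other fragment satisfies the full query, so there is no match.

No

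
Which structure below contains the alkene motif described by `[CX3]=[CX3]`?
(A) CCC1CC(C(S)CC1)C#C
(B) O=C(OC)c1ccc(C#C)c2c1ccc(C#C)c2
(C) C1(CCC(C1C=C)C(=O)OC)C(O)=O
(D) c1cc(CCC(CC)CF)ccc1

[CX3]=[CX3] describes a non-aromatic C=C double bond between two sp2 carbons (an alkene).
(A) has an ethyl group (-CH2CH3) but its C-C bond is a single bond between CX4 carbons, not CX3=CX3.
(B) has an ethynyl group (-C#CH) but the C-C bond is a triple bond, not a double bond.
(C) contains a vinyl group (-CH=CH2), which satisfies every atom and bond constraint.
(D) has an ethyl group (-CH2CH3) but its C-C bond is a single bond between CX4 carbons, not CX3=CX3.
So the answer is (C).

C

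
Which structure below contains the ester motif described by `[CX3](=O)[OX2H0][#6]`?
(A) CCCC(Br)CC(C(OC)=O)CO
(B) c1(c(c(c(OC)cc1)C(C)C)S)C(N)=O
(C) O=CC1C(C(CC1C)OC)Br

A

[CX3](=O)[OX2H0][#6] describes a carbonyl carbon bonded to an oxygen that is itself bonded to carbon (no H on that O) (an ester).
(A) contains a methyl-ester group (-C(=O)OCH3), which satisfies every atom and bond constraint.
(B) has a primary amide (-C(=O)NH2) but the carbonyl is bonded to N, not to an O-C linkage.
(C) has a methoxy ether (-OCH3) but the ether oxygen is not adjacent to a C=O carbon.
So the answer is (A).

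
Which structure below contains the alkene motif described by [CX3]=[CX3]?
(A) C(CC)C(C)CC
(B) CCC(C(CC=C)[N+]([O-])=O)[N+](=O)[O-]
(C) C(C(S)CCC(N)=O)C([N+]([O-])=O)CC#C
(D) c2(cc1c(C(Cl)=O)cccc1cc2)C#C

[CX3]=[CX3] describes a non-aromatic C=C double bond between two sp2 carbons (an alkene).
(A) has an ethyl group (-CH2CH3) but its C-C bond is a single bond between CX4 carbons, not CX3=CX3.
(B) contains a vinyl group (-CH=CH2), which satisfies every atom and bond constraint.
(C) has an ethynyl group (-C#CH) but the C-C bond is a triple bond, not a double bond.
(D) has an ethynyl group (-C#CH) but the C-C bond is a triple bond, not a double bond.
So the answer is (B).

B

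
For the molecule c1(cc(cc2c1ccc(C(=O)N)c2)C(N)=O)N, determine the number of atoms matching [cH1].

5

Check the 17 heavy atoms by environment: 5× c (aromatic, H0) → no; 5× c (aromatic, H1) → match; 2× C (H0) → no; 2× O (H0) → no; 3× N (H2) → no.
That gives 5 matching atoms.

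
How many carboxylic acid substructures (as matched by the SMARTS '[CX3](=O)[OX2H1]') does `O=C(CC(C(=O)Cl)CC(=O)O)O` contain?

2

[CX3](=O)[OX2H1] is the SMARTS for a carboxylic acid: an sp2 carbon double-bonded to O and single-bonded to an -OH oxygen.
The molecule carries 2 separate instances of a carboxylic acid group (-C(=O)OH) meeting every constraint; each maps to a distinct set of atoms, giving 2 matches.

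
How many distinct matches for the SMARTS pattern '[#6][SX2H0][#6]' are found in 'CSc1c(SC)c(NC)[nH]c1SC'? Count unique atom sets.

3

[#6][SX2H0][#6] is the SMARTS for a thioether: an aliphatic sulfur bridging two carbons with no H on the sulfur.
The molecule carries 3 separate instances of a methylthio ether (-SCH3) meeting every constraint; each maps to a distinct set of atoms, giving 3 matches.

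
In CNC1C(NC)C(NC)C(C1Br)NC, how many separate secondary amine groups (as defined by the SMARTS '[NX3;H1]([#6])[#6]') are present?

[NX3;H1]([#6])[#6] is the SMARTS for a secondary amine: a trivalent nitrogen with one H, bonded to two carbons.
The molecule carries 4 separate instances of an N-methylamino group (-NHCH3) meeting every constraint; each maps to a distinct set of atoms, giving 4 matches.

4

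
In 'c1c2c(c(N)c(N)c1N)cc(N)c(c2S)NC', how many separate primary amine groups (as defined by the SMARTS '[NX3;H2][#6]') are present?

4

[NX3;H2][#6] is the SMARTS for a primary amine: a trivalent nitrogen with two H attached to carbon.
The molecule carries 4 separate instances of a primary amino group (-NH2) meeting every constraint; each maps to a distinct set of atoms, giving 4 matches.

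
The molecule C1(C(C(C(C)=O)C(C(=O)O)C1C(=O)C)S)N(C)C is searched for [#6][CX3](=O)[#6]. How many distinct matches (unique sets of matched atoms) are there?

[#6][CX3](=O)[#6] is the SMARTS for a ketone: a carbonyl carbon (no H) flanked by two carbons.
The molecule carries 2 separate instances of an acetyl/ketone group (-C(=O)CH3) meeting every constraint; each maps to a distinct set of atoms, giving 2 matches.

2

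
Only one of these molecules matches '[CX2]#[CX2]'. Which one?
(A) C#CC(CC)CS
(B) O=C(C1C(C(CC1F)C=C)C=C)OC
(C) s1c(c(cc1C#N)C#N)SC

A

[CX2]#[CX2] describes a carbon-carbon triple bond (an alkyne).
(A) contains an ethynyl group (-C#CH), which satisfies every atom and bond constraint.
(B) has a vinyl group (-CH=CH2) but the C=C is a double bond; both carbons are CX3, not CX2.
(C) has a nitrile (-C#N) but the triple bond is C#N, not C#C.
So the answer is (A).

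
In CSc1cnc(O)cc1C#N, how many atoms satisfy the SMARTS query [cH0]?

Check the 11 heavy atoms by environment: 1× n (aromatic, H0) → no; 3× c (aromatic, H0) → match; 2× c (aromatic, H1) → no; 1× C (H0) → no; 1× N (H0) → no; 1× O (H1) → no; 1× S (H0) → no; 1× C (H3) → no.
That gives 3 matching atoms.

3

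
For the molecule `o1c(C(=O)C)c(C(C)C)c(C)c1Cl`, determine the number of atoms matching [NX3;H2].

The query [NX3;H2] means: aliphatic N with 3 total connections, two of them H — an -NH2 nitrogen (amine or amide).
Check the 13 heavy atoms by environment: 1× o (aromatic, H0, X2) → no; 4× c (aromatic, H0, X3) → no; 1× C (H0, X3) → no; 1× O (H0, X1) → no; 4× C (H3, X4) → no; 1× Cl (H0, X1) → no; 1× C (H1, X4) → no.
No environment satisfies the query, so 0 matching atoms.

0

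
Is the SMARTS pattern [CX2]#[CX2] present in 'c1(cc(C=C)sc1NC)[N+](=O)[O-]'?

The pattern [CX2]#[CX2] describes a carbon-carbon triple bond — an alkyne.
The closest candidate here is a vinyl group (-CH=CH2), but the C=C is a double bond; both carbons are CX3, not CX2. No other fragment satisfies the full query, so there is no match.

No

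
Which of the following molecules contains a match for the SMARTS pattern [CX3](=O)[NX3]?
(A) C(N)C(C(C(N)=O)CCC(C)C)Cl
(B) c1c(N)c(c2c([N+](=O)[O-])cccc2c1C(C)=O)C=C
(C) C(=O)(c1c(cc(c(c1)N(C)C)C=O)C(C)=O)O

[CX3](=O)[NX3] describes a carbonyl carbon bonded to a trivalent nitrogen (an amide).
(A) contains a primary amide (-C(=O)NH2), which satisfies every atom and bond constraint.
(B) has a primary amino group (-NH2) but the -NH2 is not attached to a carbonyl carbon.
(C) has a carboxylic acid group (-C(=O)OH) but the carbonyl is bonded to O, not to an NX3 nitrogen.
So the answer is (A).

A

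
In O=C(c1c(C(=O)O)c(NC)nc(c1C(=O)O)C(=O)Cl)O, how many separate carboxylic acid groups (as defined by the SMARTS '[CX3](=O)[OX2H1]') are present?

3

[CX3](=O)[OX2H1] is the SMARTS for a carboxylic acid: an sp2 carbon double-bonded to O and single-bonded to an -OH oxygen.
The molecule carries 3 separate instances of a carboxylic acid group (-C(=O)OH) meeting every constraint; each maps to a distinct set of atoms, giving 3 matches.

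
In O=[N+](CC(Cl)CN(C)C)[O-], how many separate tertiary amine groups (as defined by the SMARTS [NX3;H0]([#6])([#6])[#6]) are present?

1

[NX3;H0]([#6])([#6])[#6] is the SMARTS for a tertiary amine: a trivalent nitrogen with no H, bonded to three carbons.
Exactly one fragment in the molecule meets all constraints, giving 1 match.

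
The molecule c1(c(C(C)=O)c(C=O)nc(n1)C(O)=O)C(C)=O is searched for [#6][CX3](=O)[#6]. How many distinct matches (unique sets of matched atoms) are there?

2

[#6][CX3](=O)[#6] is the SMARTS for a ketone: a carbonyl carbon (no H) flanked by two carbons.
The molecule carries 2 separate instances of an acetyl/ketone group (-C(=O)CH3) meeting every constraint; each maps to a distinct set of atoms, giving 2 matches.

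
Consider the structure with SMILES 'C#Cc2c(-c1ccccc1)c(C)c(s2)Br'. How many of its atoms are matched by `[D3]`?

5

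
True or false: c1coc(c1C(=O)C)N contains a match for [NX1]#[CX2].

False

The pattern [NX1]#[CX2] describes a nitrogen triple-bonded to a two-connected carbon — a nitrile.
The closest candidate here is a primary amino group (-NH2), but the nitrogen is NX3 (three connections), not NX1 triple-bonded. No other fragment satisfies the full query, so there is no match.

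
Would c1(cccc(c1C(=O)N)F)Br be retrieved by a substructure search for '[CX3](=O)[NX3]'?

Yes

The pattern [CX3](=O)[NX3] describes a carbonyl carbon bonded to a trivalent nitrogen — an amide.
The molecule carries a primary amide (-C(=O)NH2), whose atoms satisfy every constraint of the query, so the pattern matches.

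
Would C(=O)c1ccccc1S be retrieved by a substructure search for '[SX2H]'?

Yes

The pattern [SX2H] describes an aliphatic sulfur with two connections, one being H — a thiol.
The molecule carries a thiol (-SH), whose atoms satisfy every constraint of the query, so the pattern matches.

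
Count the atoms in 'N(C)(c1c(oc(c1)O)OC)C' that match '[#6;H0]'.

The query [#6;H0] means: any carbon with no attached hydrogen.
Check the 11 heavy atoms by environment: 1× o (aromatic, H0) → no; 3× c (aromatic, H0) → match; 1× c (aromatic, H1) → no; 1× N (H0) → no; 3× C (H3) → no; 1× O (H1) → no; 1× O (H0) → no.
That gives 3 matching atoms.

3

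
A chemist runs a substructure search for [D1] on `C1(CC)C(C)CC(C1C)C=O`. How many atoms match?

The query [D1] means: atom with exactly one heavy-atom neighbour (degree 1).
Check the 11 heavy atoms by environment: 4× C (D3) → no; 3× C (D2) → no; 3× C (D1) → match; 1× O (D1) → match.
Summing the matching environments: 3 + 1 = 4 matching atoms.

4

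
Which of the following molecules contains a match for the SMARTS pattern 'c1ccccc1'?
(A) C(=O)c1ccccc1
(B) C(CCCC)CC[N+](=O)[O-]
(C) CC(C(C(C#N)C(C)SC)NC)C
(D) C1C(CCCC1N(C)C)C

A

c1ccccc1 describes six aromatic carbons in a ring (a benzene ring).
(A) contains the required atom environment, so the pattern matches.
(B) has a methyl group (-CH3) but no six-membered all-carbon aromatic ring is present.
(C) has a methyl group (-CH3) but no six-membered all-carbon aromatic ring is present.
(D) has a methyl group (-CH3) but no six-membered all-carbon aromatic ring is present.
So the answer is (A).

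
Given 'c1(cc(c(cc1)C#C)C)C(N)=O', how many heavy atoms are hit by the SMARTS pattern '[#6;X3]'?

7

Check the 12 heavy atoms by environment: 6× c (aromatic, X3) → match; 1× C (X4) → no; 1× C (X3) → match; 1× O (X1) → no; 1× N (X3) → no; 2× C (X2) → no.
Summing the matching environments: 6 + 1 = 7 matching atoms.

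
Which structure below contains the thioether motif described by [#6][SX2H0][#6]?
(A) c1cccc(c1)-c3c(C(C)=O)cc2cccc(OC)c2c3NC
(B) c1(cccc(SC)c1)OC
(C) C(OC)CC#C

B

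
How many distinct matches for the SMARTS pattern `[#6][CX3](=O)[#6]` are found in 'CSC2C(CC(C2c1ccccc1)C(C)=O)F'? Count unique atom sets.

1

[#6][CX3](=O)[#6] is the SMARTS for a ketone: a carbonyl carbon (no H) flanked by two carbons.
Exactly one fragment in the molecule meets all constraints, giving 1 match.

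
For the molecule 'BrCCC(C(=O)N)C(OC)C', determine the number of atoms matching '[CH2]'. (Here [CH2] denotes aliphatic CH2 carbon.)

The query [CH2] means: aliphatic carbon with exactly two hydrogens.
Check the 11 heavy atoms by environment: 2× C (H3) → no; 2× C (H1) → no; 2× C (H2) → match; 1× C (H0) → no; 2× O (H0) → no; 1× N (H2) → no; 1× Br (H0) → no.
That gives 2 matching atoms.

2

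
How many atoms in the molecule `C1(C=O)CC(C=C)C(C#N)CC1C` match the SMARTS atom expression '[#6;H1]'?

6

The query [#6;H1] means: any carbon bearing exactly one hydrogen.
Check the 13 heavy atoms by environment: 3× C (H2) → no; 6× C (H1) → match; 1× C (H0) → no; 1× N (H0) → no; 1× C (H3) → no; 1× O (H0) → no.
That gives 6 matching atoms.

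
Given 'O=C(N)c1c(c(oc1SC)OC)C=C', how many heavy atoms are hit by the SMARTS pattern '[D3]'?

5

Check the 14 heavy atoms by environment: 1× o (aromatic, D2) → no; 4× c (aromatic, D3) → match; 1× O (D2) → no; 3× C (D1) → no; 1× C (D3) → match; 1× O (D1) → no; 1× N (D1) → no; 1× S (D2) → no; 1× C (D2) → no.
Summing the matching environments: 4 + 1 = 5 matching atoms.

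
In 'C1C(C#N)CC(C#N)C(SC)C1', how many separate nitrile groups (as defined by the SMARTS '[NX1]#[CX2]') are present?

2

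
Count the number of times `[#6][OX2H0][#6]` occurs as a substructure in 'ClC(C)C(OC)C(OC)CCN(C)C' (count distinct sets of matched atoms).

[#6][OX2H0][#6] is the SMARTS for an ether: an aliphatic oxygen bridging two carbons with no H on the oxygen.
The molecule carries 2 separate instances of a methoxy ether (-OCH3) meeting every constraint; each maps to a distinct set of atoms, giving 2 matches.

2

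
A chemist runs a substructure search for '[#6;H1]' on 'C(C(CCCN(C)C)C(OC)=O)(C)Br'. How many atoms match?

Check the 14 heavy atoms by environment: 4× C (H3) → no; 2× C (H1) → match; 3× C (H2) → no; 1× Br (H0) → no; 1× N (H0) → no; 1× C (H0) → no; 2× O (H0) → no.
That gives 2 matching atoms.

2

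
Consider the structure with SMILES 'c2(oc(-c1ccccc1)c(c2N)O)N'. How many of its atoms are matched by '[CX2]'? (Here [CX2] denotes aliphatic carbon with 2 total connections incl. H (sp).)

0

The query [CX2] means: C with X2: aliphatic carbon with exactly 2 total connections.
Check the 14 heavy atoms by environment: 1× o (aromatic, X2) → no; 10× c (aromatic, X3) → no; 2× N (X3) → no; 1× O (X2) → no.
No environment satisfies the query, so 0 matching atoms.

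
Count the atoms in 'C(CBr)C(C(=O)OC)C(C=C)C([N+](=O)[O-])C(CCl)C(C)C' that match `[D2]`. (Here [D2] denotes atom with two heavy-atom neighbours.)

5

The query [D2] means: atom with exactly two heavy-atom neighbours.
Check the 21 heavy atoms by environment: 4× C (D2) → match; 6× C (D3) → no; 1× Br (D1) → no; 1× Cl (D1) → no; 2× O (D1) → no; 1× O (D2) → match; 4× C (D1) → no; 1× N (charge +1, D3) → no; 1× O (charge -1, D1) → no.
Summing the matching environments: 4 + 1 = 5 matching atoms.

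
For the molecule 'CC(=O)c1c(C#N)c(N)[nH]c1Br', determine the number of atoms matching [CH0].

Check the 12 heavy atoms by environment: 1× n (aromatic, H1) → no; 4× c (aromatic, H0) → no; 1× N (H2) → no; 1× Br (H0) → no; 2× C (H0) → match; 1× O (H0) → no; 1× C (H3) → no; 1× N (H0) → no.
That gives 2 matching atoms.

2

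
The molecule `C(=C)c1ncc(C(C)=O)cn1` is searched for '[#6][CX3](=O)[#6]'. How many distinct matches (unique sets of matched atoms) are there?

1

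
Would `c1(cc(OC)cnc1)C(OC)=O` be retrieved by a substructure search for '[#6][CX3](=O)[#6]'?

No

The pattern [#6][CX3](=O)[#6] describes a carbonyl carbon (no H) flanked by two carbons — a ketone.
The closest candidate here is a methyl-ester group (-C(=O)OCH3), but one neighbour of the carbonyl carbon is O, not C. No other fragment satisfies the full query, so there is no match.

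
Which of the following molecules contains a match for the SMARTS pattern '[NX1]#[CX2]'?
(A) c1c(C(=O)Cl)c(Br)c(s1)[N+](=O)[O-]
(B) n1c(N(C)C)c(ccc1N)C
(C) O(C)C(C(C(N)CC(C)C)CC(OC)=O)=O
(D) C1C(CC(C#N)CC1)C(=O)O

D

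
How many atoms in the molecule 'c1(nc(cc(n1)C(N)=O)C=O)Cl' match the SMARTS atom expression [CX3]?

Check the 12 heavy atoms by environment: 2× n (aromatic, X2) → no; 4× c (aromatic, X3) → no; 2× C (X3) → match; 2× O (X1) → no; 1× Cl (X1) → no; 1× N (X3) → no.
That gives 2 matching atoms.

2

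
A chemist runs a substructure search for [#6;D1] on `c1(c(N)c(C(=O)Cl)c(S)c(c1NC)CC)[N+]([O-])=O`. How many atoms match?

The query [#6;D1] means: carbon bonded to exactly one heavy atom.
Check the 18 heavy atoms by environment: 6× c (aromatic, D3) → no; 1× N (charge +1, D3) → no; 1× O (charge -1, D1) → no; 2× O (D1) → no; 1× C (D2) → no; 2× C (D1) → match; 1× C (D3) → no; 1× Cl (D1) → no; 1× N (D2) → no; 1× N (D1) → no; 1× S (D1) → no.
That gives 2 matching atoms.

2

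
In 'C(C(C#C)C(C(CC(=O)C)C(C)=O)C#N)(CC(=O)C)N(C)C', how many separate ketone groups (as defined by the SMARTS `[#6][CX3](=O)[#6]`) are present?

[#6][CX3](=O)[#6] is the SMARTS for a ketone: a carbonyl carbon (no H) flanked by two carbons.
The molecule carries 3 separate instances of an acetyl/ketone group (-C(=O)CH3) meeting every constraint; each maps to a distinct set of atoms, giving 3 matches.

3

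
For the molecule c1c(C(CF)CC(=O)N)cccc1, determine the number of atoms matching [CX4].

3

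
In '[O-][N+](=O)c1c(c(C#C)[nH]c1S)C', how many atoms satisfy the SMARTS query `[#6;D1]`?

2

The query [#6;D1] means: carbon bonded to exactly one heavy atom.
Check the 12 heavy atoms by environment: 1× n (aromatic, D2) → no; 4× c (aromatic, D3) → no; 1× C (D2) → no; 2× C (D1) → match; 1× N (charge +1, D3) → no; 1× O (charge -1, D1) → no; 1× O (D1) → no; 1× S (D1) → no.
That gives 2 matching atoms.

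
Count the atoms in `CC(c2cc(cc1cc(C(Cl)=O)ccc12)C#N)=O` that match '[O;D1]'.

2

The query [O;D1] means: aliphatic oxygen bonded to exactly one heavy atom.
Check the 18 heavy atoms by environment: 5× c (aromatic, D3) → no; 5× c (aromatic, D2) → no; 2× C (D3) → no; 2× O (D1) → match; 1× Cl (D1) → no; 1× C (D2) → no; 1× N (D1) → no; 1× C (D1) → no.
That gives 2 matching atoms.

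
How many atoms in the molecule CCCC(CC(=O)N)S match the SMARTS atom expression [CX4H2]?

3

The query [CX4H2] means: sp3 carbon (X4) with exactly two hydrogens.
Check the 9 heavy atoms by environment: 3× C (H2, X4) → match; 1× C (H1, X4) → no; 1× S (H1, X2) → no; 1× C (H3, X4) → no; 1× C (H0, X3) → no; 1× O (H0, X1) → no; 1× N (H2, X3) → no.
That gives 3 matching atoms.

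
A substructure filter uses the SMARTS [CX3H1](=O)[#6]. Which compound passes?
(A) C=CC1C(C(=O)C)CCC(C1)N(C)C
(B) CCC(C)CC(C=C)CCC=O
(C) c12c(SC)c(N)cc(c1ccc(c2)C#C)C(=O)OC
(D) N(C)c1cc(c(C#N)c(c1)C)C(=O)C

[CX3H1](=O)[#6] describes an sp2 carbon with one H, double-bonded to O and single-bonded to carbon (an aldehyde).
(A) has an acetyl/ketone group (-C(=O)CH3) but the carbonyl carbon has H0 (two carbon neighbours), not H1.
(B) contains an aldehyde (-CHO), which satisfies every atom and bond constraint.
(C) has a methyl-ester group (-C(=O)OCH3) but the carbonyl carbon has H0, not H1.
(D) has an acetyl/ketone group (-C(=O)CH3) but the carbonyl carbon has H0 (two carbon neighbours), not H1.
So the answer is (B).

B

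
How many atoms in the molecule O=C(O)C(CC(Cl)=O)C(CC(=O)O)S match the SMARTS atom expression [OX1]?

3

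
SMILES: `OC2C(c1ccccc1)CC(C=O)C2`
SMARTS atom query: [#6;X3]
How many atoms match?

Check the 14 heavy atoms by environment: 5× C (X4) → no; 1× O (X2) → no; 6× c (aromatic, X3) → match; 1× C (X3) → match; 1× O (X1) → no.
Summing the matching environments: 6 + 1 = 7 matching atoms.

7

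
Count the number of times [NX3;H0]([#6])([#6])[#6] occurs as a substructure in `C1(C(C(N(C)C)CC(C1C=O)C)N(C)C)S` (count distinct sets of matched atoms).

[NX3;H0]([#6])([#6])[#6] is the SMARTS for a tertiary amine: a trivalent nitrogen with no H, bonded to three carbons.
The molecule carries 2 separate instances of a dimethylamino group (-N(CH3)2) meeting every constraint; each maps to a distinct set of atoms, giving 2 matches.

2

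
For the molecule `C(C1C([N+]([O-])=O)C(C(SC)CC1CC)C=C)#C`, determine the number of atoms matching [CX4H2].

2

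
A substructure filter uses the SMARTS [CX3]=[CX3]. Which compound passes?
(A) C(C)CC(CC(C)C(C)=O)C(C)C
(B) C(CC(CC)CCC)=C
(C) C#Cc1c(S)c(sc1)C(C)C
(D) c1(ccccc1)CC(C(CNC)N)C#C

[CX3]=[CX3] describes a non-aromatic C=C double bond between two sp2 carbons (an alkene).
(A) has an ethyl group (-CH2CH3) but its C-C bond is a single bond between CX4 carbons, not CX3=CX3.
(B) contains a vinyl group (-CH=CH2), which satisfies every atom and bond constraint.
(C) has an ethynyl group (-C#CH) but the C-C bond is a triple bond, not a double bond.
(D) has an ethynyl group (-C#CH) but the C-C bond is a triple bond, not a double bond.
So the answer is (B).

B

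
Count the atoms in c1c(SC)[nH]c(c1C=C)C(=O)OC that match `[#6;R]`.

The query [#6;R] means: carbon that is part of a ring.
Check the 13 heavy atoms by environment: 1× n (aromatic, in 5-ring) → no; 4× c (aromatic, in 5-ring) → match; 5× C (acyclic) → no; 2× O (acyclic) → no; 1× S (acyclic) → no.
That gives 4 matching atoms.

4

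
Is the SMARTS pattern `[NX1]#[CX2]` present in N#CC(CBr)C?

Yes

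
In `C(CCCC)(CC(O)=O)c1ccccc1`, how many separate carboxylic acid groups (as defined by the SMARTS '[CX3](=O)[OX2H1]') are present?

1

[CX3](=O)[OX2H1] is the SMARTS for a carboxylic acid: an sp2 carbon double-bonded to O and single-bonded to an -OH oxygen.
Exactly one fragment in the molecule meets all constraints, giving 1 match.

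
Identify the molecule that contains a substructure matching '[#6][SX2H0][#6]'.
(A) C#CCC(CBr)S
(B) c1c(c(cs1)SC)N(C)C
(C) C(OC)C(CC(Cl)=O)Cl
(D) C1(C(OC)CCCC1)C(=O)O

[#6][SX2H0][#6] describes an aliphatic sulfur bridging two carbons with no H on the sulfur (a thioether).
(A) has a thiol (-SH) but the sulfur has H1, not H0 bridging two carbons.
(B) contains a methylthio ether (-SCH3), which satisfies every atom and bond constraint.
(C) has a methoxy ether (-OCH3) but the bridging atom is O, not S.
(D) has a methoxy ether (-OCH3) but the bridging atom is O, not S.
So the answer is (B).

B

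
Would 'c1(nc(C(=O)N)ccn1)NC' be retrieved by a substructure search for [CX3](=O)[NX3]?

The pattern [CX3](=O)[NX3] describes a carbonyl carbon bonded to a trivalent nitrogen — an amide.
The molecule carries a primary amide (-C(=O)NH2), whose atoms satisfy every constraint of the query, so the pattern matches.

Yes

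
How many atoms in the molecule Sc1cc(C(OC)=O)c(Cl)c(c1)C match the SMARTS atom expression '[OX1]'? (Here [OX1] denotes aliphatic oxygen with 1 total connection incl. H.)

1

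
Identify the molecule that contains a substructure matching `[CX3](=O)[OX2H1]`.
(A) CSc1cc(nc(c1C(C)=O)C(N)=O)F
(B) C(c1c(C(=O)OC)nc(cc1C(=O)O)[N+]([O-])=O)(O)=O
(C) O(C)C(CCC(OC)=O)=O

B

[CX3](=O)[OX2H1] describes an sp2 carbon double-bonded to O and single-bonded to an -OH oxygen (a carboxylic acid).
(A) has a primary amide (-C(=O)NH2) but the carbonyl is bonded to N, not to an -OH oxygen.
(B) contains a carboxylic acid group (-C(=O)OH), which satisfies every atom and bond constraint.
(C) has a methyl-ester group (-C(=O)OCH3) but the singly-bonded O has no H (OX2H0, not OX2H1).
So the answer is (B).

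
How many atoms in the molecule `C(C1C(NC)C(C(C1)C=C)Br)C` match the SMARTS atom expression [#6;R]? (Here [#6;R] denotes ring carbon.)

5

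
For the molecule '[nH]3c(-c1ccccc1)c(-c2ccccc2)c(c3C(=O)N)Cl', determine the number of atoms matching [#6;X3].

The query [#6;X3] means: any carbon (aromatic or not) with three total connections.
Check the 21 heavy atoms by environment: 1× n (aromatic, X3) → no; 16× c (aromatic, X3) → match; 1× Cl (X1) → no; 1× C (X3) → match; 1× O (X1) → no; 1× N (X3) → no.
Summing the matching environments: 16 + 1 = 17 matching atoms.

17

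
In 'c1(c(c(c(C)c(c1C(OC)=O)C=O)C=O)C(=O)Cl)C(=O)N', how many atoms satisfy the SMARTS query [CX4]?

2

Check the 21 heavy atoms by environment: 6× c (aromatic, X3) → no; 5× C (X3) → no; 5× O (X1) → no; 1× Cl (X1) → no; 1× O (X2) → no; 2× C (X4) → match; 1× N (X3) → no.
That gives 2 matching atoms.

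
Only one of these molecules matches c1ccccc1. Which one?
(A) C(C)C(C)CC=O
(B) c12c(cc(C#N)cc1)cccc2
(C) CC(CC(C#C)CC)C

c1ccccc1 describes six aromatic carbons in a ring (a benzene ring).
(A) has a methyl group (-CH3) but no six-membered all-carbon aromatic ring is present.
(B) contains the required atom environment, so the pattern matches.
(C) has a methyl group (-CH3) but no six-membered all-carbon aromatic ring is present.
So the answer is (B).

B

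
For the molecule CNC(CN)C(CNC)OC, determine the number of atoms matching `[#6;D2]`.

2

The query [#6;D2] means: any carbon bonded to exactly two heavy atoms.
Check the 11 heavy atoms by environment: 2× C (D2) → match; 2× C (D3) → no; 1× O (D2) → no; 3× C (D1) → no; 2× N (D2) → no; 1× N (D1) → no.
That gives 2 matching atoms.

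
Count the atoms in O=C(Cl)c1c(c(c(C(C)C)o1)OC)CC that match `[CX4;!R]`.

Check the 15 heavy atoms by environment: 1× o (aromatic, X2, in 5-ring) → no; 4× c (aromatic, X3, in 5-ring) → no; 6× C (X4, acyclic) → match; 1× C (X3, acyclic) → no; 1× O (X1, acyclic) → no; 1× Cl (X1, acyclic) → no; 1× O (X2, acyclic) → no.
That gives 6 matching atoms.

6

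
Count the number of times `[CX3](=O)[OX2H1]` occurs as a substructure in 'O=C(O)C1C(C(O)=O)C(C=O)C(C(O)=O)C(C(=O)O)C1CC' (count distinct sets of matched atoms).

4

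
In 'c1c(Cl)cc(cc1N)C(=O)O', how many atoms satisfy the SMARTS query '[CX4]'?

The query [CX4] means: C with X4: aliphatic carbon with exactly 4 total connections (bonds + H).
Check the 11 heavy atoms by environment: 6× c (aromatic, X3) → no; 1× Cl (X1) → no; 1× N (X3) → no; 1× C (X3) → no; 1× O (X1) → no; 1× O (X2) → no.
No environment satisfies the query, so 0 matching atoms.

0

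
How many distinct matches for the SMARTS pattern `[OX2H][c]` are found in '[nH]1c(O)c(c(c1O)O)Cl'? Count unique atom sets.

[OX2H][c] is the SMARTS for a phenol: a hydroxyl oxygen attached to an aromatic carbon.
The molecule carries 3 separate instances of a hydroxyl group (-OH) meeting every constraint; each maps to a distinct set of atoms, giving 3 matches.

3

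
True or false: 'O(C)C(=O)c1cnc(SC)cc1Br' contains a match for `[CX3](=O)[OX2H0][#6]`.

The pattern [CX3](=O)[OX2H0][#6] describes a carbonyl carbon bonded to an oxygen that is itself bonded to carbon (no H on that O) — an ester.
The molecule carries a methyl-ester group (-C(=O)OCH3), whose atoms satisfy every constraint of the query, so the pattern matches.

True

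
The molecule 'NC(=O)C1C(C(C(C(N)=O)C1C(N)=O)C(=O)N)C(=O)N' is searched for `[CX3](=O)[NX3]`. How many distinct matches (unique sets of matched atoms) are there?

[CX3](=O)[NX3] is the SMARTS for an amide: a carbonyl carbon bonded to a trivalent nitrogen.
The molecule carries 5 separate instances of a primary amide (-C(=O)NH2) meeting every constraint; each maps to a distinct set of atoms, giving 5 matches.

5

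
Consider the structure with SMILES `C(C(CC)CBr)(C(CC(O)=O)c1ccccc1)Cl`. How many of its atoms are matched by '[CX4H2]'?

3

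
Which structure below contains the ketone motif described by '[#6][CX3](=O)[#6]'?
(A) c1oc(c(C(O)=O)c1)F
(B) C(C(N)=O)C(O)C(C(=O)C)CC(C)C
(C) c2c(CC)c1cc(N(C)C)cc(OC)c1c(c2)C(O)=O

B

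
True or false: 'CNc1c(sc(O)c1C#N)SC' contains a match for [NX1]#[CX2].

The pattern [NX1]#[CX2] describes a nitrogen triple-bonded to a two-connected carbon — a nitrile.
The molecule carries a nitrile (-C#N), whose atoms satisfy every constraint of the query, so the pattern matches.

True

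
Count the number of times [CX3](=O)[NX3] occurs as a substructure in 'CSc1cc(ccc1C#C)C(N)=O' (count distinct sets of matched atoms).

[CX3](=O)[NX3] is the SMARTS for an amide: a carbonyl carbon bonded to a trivalent nitrogen.
Exactly one fragment in the molecule meets all constraints, giving 1 match.

1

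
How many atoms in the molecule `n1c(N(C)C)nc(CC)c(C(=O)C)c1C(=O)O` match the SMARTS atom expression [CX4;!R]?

Check the 17 heavy atoms by environment: 2× n (aromatic, X2, in 6-ring) → no; 4× c (aromatic, X3, in 6-ring) → no; 2× C (X3, acyclic) → no; 2× O (X1, acyclic) → no; 1× O (X2, acyclic) → no; 1× N (X3, acyclic) → no; 5× C (X4, acyclic) → match.
That gives 5 matching atoms.

5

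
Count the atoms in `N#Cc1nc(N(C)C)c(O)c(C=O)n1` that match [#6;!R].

The query [#6;!R] means: carbon not in any ring.
Check the 14 heavy atoms by environment: 2× n (aromatic, in 6-ring) → no; 4× c (aromatic, in 6-ring) → no; 2× N (acyclic) → no; 4× C (acyclic) → match; 2× O (acyclic) → no.
That gives 4 matching atoms.

4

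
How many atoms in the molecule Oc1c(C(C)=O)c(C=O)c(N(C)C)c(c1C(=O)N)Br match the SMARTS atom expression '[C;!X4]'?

3

The query [C;!X4] means: aliphatic carbon that does not have four total connections.
Check the 19 heavy atoms by environment: 6× c (aromatic, X3) → no; 1× O (X2) → no; 3× C (X3) → match; 3× O (X1) → no; 1× Br (X1) → no; 2× N (X3) → no; 3× C (X4) → no.
That gives 3 matching atoms.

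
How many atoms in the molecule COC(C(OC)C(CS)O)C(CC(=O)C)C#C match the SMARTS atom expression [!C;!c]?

5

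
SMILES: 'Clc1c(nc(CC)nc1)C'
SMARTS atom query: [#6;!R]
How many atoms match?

3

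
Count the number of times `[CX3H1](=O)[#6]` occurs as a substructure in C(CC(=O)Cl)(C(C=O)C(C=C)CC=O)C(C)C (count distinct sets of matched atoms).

2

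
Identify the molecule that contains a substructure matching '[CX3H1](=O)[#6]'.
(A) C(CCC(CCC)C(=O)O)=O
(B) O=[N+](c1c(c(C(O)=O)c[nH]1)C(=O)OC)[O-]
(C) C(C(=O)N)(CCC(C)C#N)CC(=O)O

A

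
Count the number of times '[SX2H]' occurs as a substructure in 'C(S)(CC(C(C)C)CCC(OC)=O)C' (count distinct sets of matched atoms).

1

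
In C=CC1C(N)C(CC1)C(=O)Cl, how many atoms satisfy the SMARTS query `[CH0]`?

The query [CH0] means: aliphatic carbon with no attached hydrogen.
Check the 11 heavy atoms by environment: 4× C (H1) → no; 3× C (H2) → no; 1× C (H0) → match; 1× O (H0) → no; 1× Cl (H0) → no; 1× N (H2) → no.
That gives 1 matching atom.

1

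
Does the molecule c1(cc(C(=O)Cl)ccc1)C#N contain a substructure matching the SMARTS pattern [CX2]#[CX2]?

No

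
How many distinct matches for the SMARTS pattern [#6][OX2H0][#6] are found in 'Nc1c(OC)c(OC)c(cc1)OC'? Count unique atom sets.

3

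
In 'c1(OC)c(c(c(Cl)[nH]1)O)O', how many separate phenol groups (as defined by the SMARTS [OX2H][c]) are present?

2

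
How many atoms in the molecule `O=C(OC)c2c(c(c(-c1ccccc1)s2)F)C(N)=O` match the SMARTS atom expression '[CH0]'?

The query [CH0] means: aliphatic carbon with no attached hydrogen.
Check the 19 heavy atoms by environment: 1× s (aromatic, H0) → no; 5× c (aromatic, H0) → no; 1× F (H0) → no; 5× c (aromatic, H1) → no; 2× C (H0) → match; 3× O (H0) → no; 1× C (H3) → no; 1× N (H2) → no.
That gives 2 matching atoms.

2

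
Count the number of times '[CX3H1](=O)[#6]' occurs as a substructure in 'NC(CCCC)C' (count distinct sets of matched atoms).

0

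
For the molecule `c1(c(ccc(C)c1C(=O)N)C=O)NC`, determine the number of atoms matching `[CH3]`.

2

The query [CH3] means: aliphatic carbon with exactly three hydrogens.
Check the 14 heavy atoms by environment: 4× c (aromatic, H0) → no; 2× c (aromatic, H1) → no; 1× C (H0) → no; 2× O (H0) → no; 1× N (H2) → no; 2× C (H3) → match; 1× C (H1) → no; 1× N (H1) → no.
That gives 2 matching atoms.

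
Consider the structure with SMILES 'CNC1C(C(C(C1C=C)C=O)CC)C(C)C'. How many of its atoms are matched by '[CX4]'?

11

The query [CX4] means: C with X4: aliphatic carbon with exactly 4 total connections (bonds + H).
Check the 16 heavy atoms by environment: 11× C (X4) → match; 1× N (X3) → no; 3× C (X3) → no; 1× O (X1) → no.
That gives 11 matching atoms.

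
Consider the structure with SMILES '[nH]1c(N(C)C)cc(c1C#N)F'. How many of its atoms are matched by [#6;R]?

4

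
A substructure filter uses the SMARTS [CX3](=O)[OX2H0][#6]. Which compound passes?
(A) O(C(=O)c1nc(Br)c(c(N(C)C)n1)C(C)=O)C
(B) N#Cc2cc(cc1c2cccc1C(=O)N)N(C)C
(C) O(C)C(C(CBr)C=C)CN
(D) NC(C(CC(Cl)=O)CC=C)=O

A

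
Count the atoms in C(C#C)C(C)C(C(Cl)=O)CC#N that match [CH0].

3

Check the 12 heavy atoms by environment: 2× C (H2) → no; 3× C (H1) → no; 1× C (H3) → no; 3× C (H0) → match; 1× N (H0) → no; 1× O (H0) → no; 1× Cl (H0) → no.
That gives 3 matching atoms.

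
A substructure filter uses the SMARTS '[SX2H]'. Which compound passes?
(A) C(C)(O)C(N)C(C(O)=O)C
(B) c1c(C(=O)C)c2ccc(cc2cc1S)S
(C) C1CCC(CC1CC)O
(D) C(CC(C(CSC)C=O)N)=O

[SX2H] describes an aliphatic sulfur with two connections, one being H (a thiol).
(A) has a hydroxyl group (-OH) but it is an -OH, not an -SH.
(B) contains a thiol (-SH), which satisfies every atom and bond constraint.
(C) has a hydroxyl group (-OH) but it is an -OH, not an -SH.
(D) has a methylthio ether (-SCH3) but the sulfur has H0 (bonded to two carbons), not H1.
So the answer is (B).

B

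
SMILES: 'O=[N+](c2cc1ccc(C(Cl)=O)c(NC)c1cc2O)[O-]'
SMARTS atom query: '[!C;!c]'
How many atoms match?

7

Check the 19 heavy atoms by environment: 10× c (aromatic) → no; 1× N (charge +1) → match; 1× O (charge -1) → match; 3× O → match; 2× C → no; 1× Cl → match; 1× N → match.
Summing the matching environments: 1 + 1 + 3 + 1 + 1 = 7 matching atoms.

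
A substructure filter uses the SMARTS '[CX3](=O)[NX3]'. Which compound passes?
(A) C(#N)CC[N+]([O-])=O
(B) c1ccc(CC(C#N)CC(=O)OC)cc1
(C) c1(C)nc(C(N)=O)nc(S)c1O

C

[CX3](=O)[NX3] describes a carbonyl carbon bonded to a trivalent nitrogen (an amide).
(A) has a nitrile (-C#N) but the nitrile N is NX1 (triple-bonded), not NX3.
(B) has a methyl-ester group (-C(=O)OCH3) but the carbonyl is bonded to O, not to an NX3 nitrogen.
(C) contains a primary amide (-C(=O)NH2), which satisfies every atom and bond constraint.
So the answer is (C).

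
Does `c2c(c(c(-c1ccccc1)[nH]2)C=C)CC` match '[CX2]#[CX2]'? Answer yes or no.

No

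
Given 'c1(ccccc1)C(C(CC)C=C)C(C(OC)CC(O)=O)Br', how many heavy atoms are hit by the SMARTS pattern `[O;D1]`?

Check the 21 heavy atoms by environment: 3× C (D2) → no; 5× C (D3) → no; 2× O (D1) → match; 3× C (D1) → no; 1× O (D2) → no; 1× c (aromatic, D3) → no; 5× c (aromatic, D2) → no; 1× Br (D1) → no.
That gives 2 matching atoms.

2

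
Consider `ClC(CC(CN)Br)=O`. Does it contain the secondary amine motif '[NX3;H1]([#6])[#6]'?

No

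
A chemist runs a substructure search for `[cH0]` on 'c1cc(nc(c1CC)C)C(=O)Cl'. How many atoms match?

3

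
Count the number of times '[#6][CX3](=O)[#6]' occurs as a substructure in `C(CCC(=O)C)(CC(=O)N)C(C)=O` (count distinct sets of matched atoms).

2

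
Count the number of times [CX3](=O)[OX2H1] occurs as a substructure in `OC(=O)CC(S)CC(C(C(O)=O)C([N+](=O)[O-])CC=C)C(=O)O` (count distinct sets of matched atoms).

3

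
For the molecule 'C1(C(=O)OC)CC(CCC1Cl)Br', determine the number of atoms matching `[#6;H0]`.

The query [#6;H0] means: any carbon with no attached hydrogen.
Check the 12 heavy atoms by environment: 3× C (H1) → no; 3× C (H2) → no; 1× Cl (H0) → no; 1× Br (H0) → no; 1× C (H0) → match; 2× O (H0) → no; 1× C (H3) → no.
That gives 1 matching atom.

1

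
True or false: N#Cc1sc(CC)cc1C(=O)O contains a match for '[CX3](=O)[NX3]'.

The pattern [CX3](=O)[NX3] describes a carbonyl carbon bonded to a trivalent nitrogen — an amide.
The closest candidate here is a nitrile (-C#N), but the nitrile N is NX1 (triple-bonded), not NX3. No other fragment satisfies the full query, so there is no match.

False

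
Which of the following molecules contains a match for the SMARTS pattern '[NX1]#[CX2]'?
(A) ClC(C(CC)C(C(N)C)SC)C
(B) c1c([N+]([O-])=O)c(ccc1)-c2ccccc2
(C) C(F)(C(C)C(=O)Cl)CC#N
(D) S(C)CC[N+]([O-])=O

C

[NX1]#[CX2] describes a nitrogen triple-bonded to a two-connected carbon (a nitrile).
(A) has a primary amino group (-NH2) but the nitrogen is NX3 (three connections), not NX1 triple-bonded.
(B) has a nitro group (-[N+](=O)[O-]) but there is no C#N triple bond.
(C) contains a nitrile (-C#N), which satisfies every atom and bond constraint.
(D) has a nitro group (-[N+](=O)[O-]) but there is no C#N triple bond.
So the answer is (C).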